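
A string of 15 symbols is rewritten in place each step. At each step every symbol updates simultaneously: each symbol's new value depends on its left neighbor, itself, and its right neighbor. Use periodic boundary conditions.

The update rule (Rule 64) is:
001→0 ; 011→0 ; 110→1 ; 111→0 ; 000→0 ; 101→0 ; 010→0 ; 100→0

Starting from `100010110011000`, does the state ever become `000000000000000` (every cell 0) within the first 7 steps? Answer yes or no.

yes

000000010001000
000000000000000
all cells are 0 at step 2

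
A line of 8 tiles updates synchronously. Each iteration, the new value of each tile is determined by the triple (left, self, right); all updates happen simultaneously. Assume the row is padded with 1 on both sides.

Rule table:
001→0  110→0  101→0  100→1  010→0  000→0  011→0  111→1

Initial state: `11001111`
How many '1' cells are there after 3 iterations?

3

iteration 1: 10100111
iteration 2: 00010011
iteration 3: 10001001
count of 1: 3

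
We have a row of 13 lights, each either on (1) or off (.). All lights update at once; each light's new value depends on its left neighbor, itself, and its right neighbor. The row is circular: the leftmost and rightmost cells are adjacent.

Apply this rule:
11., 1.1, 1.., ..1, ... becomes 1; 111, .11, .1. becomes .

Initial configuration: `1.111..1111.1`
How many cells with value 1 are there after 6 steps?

9

11..111...11.
.111..1111.11
1..111...11.1
111..1111.11.
..111...11.11
11..1111.11.1
count of 1: 9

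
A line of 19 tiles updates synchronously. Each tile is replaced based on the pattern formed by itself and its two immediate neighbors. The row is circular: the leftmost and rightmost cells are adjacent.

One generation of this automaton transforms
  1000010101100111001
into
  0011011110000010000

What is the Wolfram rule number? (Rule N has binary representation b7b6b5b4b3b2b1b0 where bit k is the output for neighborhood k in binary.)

165

position 14: 111 → 1  (bit 7 = 1)
position 0: 110 → 0  (bit 6 = 0)
position 6: 101 → 1  (bit 5 = 1)
position 1: 100 → 0  (bit 4 = 0)
position 9: 011 → 0  (bit 3 = 0)
position 5: 010 → 1  (bit 2 = 1)
position 4: 001 → 0  (bit 1 = 0)
position 2: 000 → 1  (bit 0 = 1)
bits b7..b0 = 10100101 = 165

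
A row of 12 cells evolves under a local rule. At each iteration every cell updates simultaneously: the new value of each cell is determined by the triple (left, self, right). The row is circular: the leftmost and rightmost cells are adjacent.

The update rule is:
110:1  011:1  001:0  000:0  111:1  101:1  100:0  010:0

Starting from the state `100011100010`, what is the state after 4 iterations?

iteration 1: 000011100001
iteration 2: 000011100000
iteration 3: 000011100000  (fixed point — unchanged through iteration 4)

000011100000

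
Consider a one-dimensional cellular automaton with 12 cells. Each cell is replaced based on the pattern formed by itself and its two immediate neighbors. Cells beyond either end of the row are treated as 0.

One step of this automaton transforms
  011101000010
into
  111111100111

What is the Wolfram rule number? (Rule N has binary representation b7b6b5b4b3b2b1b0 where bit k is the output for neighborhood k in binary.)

position 2: 111 → 1  (bit 7 = 1)
position 3: 110 → 1  (bit 6 = 1)
position 4: 101 → 1  (bit 5 = 1)
position 6: 100 → 1  (bit 4 = 1)
position 1: 011 → 1  (bit 3 = 1)
position 5: 010 → 1  (bit 2 = 1)
position 0: 001 → 1  (bit 1 = 1)
position 7: 000 → 0  (bit 0 = 0)
bits b7..b0 = 11111110 = 254

254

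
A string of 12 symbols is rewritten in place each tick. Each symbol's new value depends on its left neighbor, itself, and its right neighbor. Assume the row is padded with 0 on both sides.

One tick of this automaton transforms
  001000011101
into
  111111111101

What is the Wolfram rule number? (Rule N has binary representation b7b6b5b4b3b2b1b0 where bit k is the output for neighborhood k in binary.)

223

position 8: 111 → 1  (bit 7 = 1)
position 9: 110 → 1  (bit 6 = 1)
position 10: 101 → 0  (bit 5 = 0)
position 3: 100 → 1  (bit 4 = 1)
position 7: 011 → 1  (bit 3 = 1)
position 2: 010 → 1  (bit 2 = 1)
position 1: 001 → 1  (bit 1 = 1)
position 0: 000 → 1  (bit 0 = 1)
bits b7..b0 = 11011111 = 223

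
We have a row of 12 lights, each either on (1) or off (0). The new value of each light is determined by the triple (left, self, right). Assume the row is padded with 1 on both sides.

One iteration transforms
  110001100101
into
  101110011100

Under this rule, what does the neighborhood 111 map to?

1

At position 0 the neighborhood is 111; the next row has 1 there.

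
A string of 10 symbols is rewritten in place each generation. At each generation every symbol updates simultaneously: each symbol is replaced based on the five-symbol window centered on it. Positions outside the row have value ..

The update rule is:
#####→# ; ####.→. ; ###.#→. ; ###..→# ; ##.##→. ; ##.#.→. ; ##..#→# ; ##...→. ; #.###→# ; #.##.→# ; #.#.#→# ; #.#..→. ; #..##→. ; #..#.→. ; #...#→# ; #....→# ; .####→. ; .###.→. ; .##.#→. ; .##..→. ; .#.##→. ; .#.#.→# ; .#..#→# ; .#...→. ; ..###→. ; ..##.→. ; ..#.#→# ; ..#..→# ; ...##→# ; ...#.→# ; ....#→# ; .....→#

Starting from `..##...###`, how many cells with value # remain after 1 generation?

5

##...##..#
count of #: 5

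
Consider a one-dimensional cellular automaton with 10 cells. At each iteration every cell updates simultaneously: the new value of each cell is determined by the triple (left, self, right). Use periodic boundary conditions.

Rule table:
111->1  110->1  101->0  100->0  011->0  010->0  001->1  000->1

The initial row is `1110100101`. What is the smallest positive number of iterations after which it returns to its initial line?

iteration 1: 1110001000
iteration 2: 0110110011
iteration 3: 0010010101
iteration 4: 0100100000
iteration 5: 1001001111
iteration 6: 1010010111
iteration 7: 1000100011
iteration 8: 1011001101
iteration 9: 1001010100
iteration 10: 0010000001
iteration 11: 0100111110
iteration 12: 1001011110
iteration 13: 0010001110
iteration 14: 1100110110
iteration 15: 0101010010
iteration 16: 1000000100
iteration 17: 0011111001
iteration 18: 0101111010
iteration 19: 1000111000
iteration 20: 0011011011
iteration 21: 0101001001
iteration 22: 0000010010
iteration 23: 1111100100
iteration 24: 0111101001
iteration 25: 0011100010
iteration 26: 1101101100
iteration 27: 0100100101
iteration 28: 0001001000
iteration 29: 1110010011
iteration 30: 1110100101

30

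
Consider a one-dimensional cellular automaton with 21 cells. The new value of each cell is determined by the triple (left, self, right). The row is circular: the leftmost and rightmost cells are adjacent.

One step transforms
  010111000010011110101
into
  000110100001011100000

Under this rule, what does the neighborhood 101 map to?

0

At position 0 the neighborhood is 101; the next row has 0 there.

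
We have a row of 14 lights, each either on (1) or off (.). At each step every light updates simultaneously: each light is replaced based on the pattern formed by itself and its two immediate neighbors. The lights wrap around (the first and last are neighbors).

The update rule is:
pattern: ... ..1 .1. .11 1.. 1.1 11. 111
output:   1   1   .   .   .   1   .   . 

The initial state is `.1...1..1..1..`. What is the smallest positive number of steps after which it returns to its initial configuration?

28

1..11..1..1..1
..1...1..1..1.
11..11..1..1..
...1...1..1..1
.11..11..1..1.
1...1...1..1..
..11..11..1..1
.1...1...1..1.
1..11..11..1..
..1...1...1..1
.1..11..11..1.
1..1...1...1..
..1..11..11..1
.1..1...1...1.
1..1..11..11..
..1..1...1...1
.1..1..11..11.
1..1..1...1...
..1..1..11..11
.1..1..1...1..
1..1..1..11..1
..1..1..1...1.
11..1..1..11..
...1..1..1...1
.11..1..1..11.
1...1..1..1...
..11..1..1..11
.1...1..1..1..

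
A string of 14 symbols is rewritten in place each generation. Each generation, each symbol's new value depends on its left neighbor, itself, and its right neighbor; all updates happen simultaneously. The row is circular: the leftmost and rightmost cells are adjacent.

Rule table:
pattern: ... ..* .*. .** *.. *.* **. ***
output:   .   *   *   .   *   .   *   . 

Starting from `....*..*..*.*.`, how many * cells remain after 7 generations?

12

...********.**
*.*.......*..*
*.**.....****.
*..**...*...*.
***.**.***.**.
..*..*...*..*.
.******.******
count of *: 12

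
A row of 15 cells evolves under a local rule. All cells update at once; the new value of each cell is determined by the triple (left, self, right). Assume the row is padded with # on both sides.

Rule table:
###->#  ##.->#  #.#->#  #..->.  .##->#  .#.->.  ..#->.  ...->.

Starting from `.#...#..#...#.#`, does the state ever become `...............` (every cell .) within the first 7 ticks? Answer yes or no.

no

#............##
#............##  (fixed point — unchanged through tick 7)
tick 7 is #............##, still not uniform .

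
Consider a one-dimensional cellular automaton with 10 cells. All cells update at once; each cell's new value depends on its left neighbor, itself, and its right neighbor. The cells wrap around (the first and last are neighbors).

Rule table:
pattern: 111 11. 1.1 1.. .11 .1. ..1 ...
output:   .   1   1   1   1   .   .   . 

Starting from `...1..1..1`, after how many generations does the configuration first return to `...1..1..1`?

10

1...1..1..
.1...1..1.
..1...1..1
1..1...1..
.1..1...1.
..1..1...1
1..1..1...
.1..1..1..
..1..1..1.
...1..1..1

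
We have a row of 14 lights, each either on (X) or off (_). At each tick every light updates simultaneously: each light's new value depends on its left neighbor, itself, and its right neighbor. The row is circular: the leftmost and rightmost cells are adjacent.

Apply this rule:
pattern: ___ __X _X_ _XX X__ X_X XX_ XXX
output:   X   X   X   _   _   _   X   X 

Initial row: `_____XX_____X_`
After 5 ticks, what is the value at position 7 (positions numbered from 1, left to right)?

X

XXXXX_X_XXXXX_
_XXXX_X__XXXX_
X_XXX_X_X_XXX_
X__XX_X_X__XX_
X_X_X_X_X_X_X_
position 7 holds X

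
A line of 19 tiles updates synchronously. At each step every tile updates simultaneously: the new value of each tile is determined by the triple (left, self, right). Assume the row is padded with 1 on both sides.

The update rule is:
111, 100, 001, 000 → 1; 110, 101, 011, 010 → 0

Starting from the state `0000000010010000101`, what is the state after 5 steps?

1111111101101111000
1111111000000110111
1111110111111000011
1111100011110111101
1111011101100011000

1111011101100011000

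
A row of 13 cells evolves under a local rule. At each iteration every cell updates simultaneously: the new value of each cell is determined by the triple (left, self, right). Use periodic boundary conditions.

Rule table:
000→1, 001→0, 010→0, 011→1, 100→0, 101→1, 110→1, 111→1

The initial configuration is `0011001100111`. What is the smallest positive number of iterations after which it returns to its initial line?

0011001100111

1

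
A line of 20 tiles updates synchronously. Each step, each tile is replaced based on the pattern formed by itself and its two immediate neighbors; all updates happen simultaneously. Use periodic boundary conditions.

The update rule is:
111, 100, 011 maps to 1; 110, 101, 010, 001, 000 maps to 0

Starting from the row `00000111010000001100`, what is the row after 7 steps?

00000110001000001010
00000101000100000001
10000000100010000000
01000000010001000000
00100000001000100000
00010000000100010000
00001000000010001000

00001000000010001000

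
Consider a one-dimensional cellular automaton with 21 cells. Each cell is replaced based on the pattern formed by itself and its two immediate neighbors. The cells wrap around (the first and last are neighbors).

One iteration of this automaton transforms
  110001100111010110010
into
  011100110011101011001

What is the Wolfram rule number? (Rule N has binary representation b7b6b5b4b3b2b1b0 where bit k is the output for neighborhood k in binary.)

241

position 10: 111 → 1  (bit 7 = 1)
position 1: 110 → 1  (bit 6 = 1)
position 12: 101 → 1  (bit 5 = 1)
position 2: 100 → 1  (bit 4 = 1)
position 0: 011 → 0  (bit 3 = 0)
position 13: 010 → 0  (bit 2 = 0)
position 4: 001 → 0  (bit 1 = 0)
position 3: 000 → 1  (bit 0 = 1)
bits b7..b0 = 11110001 = 241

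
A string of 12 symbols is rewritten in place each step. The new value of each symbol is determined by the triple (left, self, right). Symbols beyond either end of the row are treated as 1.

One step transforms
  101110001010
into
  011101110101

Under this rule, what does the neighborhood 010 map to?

At position 8 the neighborhood is 010; the next row has 0 there.

0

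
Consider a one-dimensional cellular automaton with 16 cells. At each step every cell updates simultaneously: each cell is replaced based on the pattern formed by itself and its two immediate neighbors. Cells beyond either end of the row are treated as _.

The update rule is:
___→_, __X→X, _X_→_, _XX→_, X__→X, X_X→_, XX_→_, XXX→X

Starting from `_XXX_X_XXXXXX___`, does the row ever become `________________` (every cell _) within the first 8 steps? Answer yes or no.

step 1: X_X_____XXXX_X__
step 2: ___X___X_XX___X_
step 3: __X_X_X____X_X_X
step 4: _X_____X__X_____
step 5: X_X___X_XX_X____
step 6: ___X_X______X___
step 7: __X___X____X_X__
step 8: _X_X_X_X__X___X_
step 8 is _X_X_X_X__X___X_, still not uniform _

no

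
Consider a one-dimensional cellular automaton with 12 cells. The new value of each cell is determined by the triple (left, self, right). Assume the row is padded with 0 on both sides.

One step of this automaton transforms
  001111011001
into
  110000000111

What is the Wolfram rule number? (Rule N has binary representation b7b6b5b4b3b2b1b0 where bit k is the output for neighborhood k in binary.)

position 3: 111 → 0  (bit 7 = 0)
position 5: 110 → 0  (bit 6 = 0)
position 6: 101 → 0  (bit 5 = 0)
position 9: 100 → 1  (bit 4 = 1)
position 2: 011 → 0  (bit 3 = 0)
position 11: 010 → 1  (bit 2 = 1)
position 1: 001 → 1  (bit 1 = 1)
position 0: 000 → 1  (bit 0 = 1)
bits b7..b0 = 00010111 = 23

23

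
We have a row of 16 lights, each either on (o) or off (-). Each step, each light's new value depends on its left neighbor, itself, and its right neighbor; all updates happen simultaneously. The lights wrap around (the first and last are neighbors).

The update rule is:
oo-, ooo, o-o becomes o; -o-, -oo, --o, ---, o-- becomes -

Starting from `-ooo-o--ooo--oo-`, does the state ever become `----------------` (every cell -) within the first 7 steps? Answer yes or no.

--ooo----oo---o-
---oo-----o-----
----o-----------
----------------
all cells are - at step 4

yes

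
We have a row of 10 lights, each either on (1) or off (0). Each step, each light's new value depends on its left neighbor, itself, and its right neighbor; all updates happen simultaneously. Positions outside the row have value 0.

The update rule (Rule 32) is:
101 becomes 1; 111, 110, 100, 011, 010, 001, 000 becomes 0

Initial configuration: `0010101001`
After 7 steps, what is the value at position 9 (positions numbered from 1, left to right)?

0

step 1: 0001010000
step 2: 0000100000
step 3: 0000000000
step 4: 0000000000  (fixed point — unchanged through step 7)
position 9 holds 0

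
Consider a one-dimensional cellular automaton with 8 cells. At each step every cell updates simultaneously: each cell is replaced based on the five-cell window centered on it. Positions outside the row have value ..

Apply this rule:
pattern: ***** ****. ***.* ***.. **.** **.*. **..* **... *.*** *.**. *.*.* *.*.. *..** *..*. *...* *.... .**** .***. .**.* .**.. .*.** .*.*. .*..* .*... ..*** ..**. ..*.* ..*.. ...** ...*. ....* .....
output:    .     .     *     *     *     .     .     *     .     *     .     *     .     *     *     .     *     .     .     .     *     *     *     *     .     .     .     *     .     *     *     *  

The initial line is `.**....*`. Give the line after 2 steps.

***.*..*

...*.***
***.*..*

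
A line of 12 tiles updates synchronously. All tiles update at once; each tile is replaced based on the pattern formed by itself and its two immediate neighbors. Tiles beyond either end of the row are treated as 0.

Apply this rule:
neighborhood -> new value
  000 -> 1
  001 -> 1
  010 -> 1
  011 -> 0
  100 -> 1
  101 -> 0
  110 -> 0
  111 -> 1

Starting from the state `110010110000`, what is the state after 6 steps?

step 1: 001110001111
step 2: 110101110110
step 3: 000100100001
step 4: 111111111111
step 5: 011111111110
step 6: 101111111101

101111111101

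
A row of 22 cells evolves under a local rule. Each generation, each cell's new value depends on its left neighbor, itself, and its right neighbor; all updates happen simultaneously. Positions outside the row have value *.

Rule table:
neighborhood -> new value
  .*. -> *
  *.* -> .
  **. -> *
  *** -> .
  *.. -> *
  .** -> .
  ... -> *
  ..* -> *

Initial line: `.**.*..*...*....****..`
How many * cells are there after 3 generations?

17

generation 1: ..*.************...***
generation 2: ***............****...
generation 3: ..*************...****
count of *: 17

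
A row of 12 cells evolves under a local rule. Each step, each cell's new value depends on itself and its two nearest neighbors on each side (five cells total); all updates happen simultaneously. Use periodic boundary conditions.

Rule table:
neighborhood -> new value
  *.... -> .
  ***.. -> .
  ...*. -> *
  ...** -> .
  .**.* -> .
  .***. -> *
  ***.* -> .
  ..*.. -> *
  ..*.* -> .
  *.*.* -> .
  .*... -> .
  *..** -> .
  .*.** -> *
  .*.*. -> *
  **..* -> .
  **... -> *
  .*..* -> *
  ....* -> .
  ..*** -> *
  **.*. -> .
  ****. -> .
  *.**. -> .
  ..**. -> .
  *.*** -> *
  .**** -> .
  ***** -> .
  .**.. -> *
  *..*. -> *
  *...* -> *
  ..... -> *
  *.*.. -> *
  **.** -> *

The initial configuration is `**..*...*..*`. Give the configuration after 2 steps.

*....**...*.

step 1: *..**.****.*
step 2: *....**...*.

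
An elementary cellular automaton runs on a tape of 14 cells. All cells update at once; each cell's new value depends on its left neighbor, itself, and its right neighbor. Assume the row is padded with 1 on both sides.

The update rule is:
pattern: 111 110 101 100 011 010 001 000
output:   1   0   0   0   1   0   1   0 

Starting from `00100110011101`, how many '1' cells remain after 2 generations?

01001100111001
00011001110011
count of 1: 7

7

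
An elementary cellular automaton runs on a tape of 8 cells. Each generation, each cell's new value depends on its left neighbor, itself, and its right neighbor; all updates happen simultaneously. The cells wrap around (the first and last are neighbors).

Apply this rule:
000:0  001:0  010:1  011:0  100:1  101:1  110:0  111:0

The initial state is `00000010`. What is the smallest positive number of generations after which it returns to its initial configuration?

00000011
10000000
11000000
00100000
00110000
00001000
00001100
00000010

8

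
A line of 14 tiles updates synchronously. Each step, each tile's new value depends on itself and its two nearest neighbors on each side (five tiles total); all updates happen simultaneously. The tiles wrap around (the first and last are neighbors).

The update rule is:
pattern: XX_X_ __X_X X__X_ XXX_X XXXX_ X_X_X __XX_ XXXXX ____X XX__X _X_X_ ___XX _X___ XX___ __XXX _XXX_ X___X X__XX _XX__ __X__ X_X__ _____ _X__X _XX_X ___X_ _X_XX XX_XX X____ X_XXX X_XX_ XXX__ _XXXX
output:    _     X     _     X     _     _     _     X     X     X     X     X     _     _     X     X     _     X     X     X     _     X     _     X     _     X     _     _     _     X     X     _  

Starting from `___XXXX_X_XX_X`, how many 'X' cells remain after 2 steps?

9

__XX__X__XXX__
XX_XX_X_XXXX__
count of X: 9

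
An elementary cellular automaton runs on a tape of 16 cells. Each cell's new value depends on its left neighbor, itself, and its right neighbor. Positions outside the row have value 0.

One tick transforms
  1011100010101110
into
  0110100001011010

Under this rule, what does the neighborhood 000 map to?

At position 6 the neighborhood is 000; the next row has 0 there.

0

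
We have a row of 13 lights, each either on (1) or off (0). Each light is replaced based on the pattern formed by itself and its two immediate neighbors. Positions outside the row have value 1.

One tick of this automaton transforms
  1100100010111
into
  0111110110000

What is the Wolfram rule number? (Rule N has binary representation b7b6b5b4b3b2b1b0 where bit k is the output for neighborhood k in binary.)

86

position 0: 111 → 0  (bit 7 = 0)
position 1: 110 → 1  (bit 6 = 1)
position 9: 101 → 0  (bit 5 = 0)
position 2: 100 → 1  (bit 4 = 1)
position 10: 011 → 0  (bit 3 = 0)
position 4: 010 → 1  (bit 2 = 1)
position 3: 001 → 1  (bit 1 = 1)
position 6: 000 → 0  (bit 0 = 0)
bits b7..b0 = 01010110 = 86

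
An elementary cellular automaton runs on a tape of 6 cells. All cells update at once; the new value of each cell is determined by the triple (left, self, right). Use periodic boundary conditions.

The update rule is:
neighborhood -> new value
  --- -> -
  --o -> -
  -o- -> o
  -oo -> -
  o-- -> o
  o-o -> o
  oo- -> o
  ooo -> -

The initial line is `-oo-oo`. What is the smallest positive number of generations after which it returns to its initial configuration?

3

generation 1: o-oo-o
generation 2: oo-oo-
generation 3: -oo-oo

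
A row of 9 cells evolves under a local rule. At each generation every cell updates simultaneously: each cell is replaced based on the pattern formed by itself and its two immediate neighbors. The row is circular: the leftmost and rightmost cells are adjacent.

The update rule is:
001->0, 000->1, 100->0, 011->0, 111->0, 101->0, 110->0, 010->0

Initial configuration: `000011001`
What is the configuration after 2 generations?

000011111

011000000
000011111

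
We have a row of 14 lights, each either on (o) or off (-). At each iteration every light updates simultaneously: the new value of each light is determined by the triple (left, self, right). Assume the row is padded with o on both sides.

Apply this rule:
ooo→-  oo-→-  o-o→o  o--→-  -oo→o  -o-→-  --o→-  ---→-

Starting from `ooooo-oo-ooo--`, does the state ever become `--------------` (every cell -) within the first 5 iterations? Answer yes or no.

-----oo-oo----
-----o-oo-----
------oo------
------o-------
--------------
all cells are - at iteration 5

yes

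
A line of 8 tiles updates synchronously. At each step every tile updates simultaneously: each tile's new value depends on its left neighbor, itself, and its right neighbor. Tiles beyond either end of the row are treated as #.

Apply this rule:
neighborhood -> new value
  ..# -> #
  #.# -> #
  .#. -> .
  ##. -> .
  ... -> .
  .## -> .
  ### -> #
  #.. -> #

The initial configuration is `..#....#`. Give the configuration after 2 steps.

#.#.##.#

##.#..#.
#.#.##.#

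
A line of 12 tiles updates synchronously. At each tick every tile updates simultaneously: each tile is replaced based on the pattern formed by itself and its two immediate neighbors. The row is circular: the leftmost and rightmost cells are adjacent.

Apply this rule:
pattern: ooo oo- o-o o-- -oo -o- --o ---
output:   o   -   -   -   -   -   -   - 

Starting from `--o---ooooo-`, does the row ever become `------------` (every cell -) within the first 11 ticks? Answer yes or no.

yes

tick 1: -------ooo--
tick 2: --------o---
tick 3: ------------
all cells are - at tick 3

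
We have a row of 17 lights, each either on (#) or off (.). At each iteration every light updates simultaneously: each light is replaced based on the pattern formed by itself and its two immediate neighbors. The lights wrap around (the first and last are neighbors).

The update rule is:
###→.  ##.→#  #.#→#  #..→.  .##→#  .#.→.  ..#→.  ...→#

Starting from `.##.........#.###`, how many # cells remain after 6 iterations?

###.#######..##.#
..###.....#..####
..#.#.###....#..#
...#.##.#.##.....
##..####.###.####
.#..#..###.###...
count of #: 8

8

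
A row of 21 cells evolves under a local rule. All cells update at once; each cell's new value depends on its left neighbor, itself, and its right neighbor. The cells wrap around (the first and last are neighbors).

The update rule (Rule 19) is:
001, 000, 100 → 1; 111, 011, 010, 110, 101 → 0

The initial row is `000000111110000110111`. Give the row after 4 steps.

000000111110000111111

step 1: 111111000001111000000
step 2: 000000111110000111111
step 3: 111111000001111000000  (repeats step 1; period 2)
step 4: 000000111110000111111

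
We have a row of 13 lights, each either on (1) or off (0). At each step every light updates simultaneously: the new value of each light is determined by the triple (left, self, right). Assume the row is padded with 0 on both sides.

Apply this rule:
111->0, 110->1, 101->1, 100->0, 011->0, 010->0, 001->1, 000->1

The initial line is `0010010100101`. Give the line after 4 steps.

1100101001010
0101010010100
1010100101001
0101001010010

0101001010010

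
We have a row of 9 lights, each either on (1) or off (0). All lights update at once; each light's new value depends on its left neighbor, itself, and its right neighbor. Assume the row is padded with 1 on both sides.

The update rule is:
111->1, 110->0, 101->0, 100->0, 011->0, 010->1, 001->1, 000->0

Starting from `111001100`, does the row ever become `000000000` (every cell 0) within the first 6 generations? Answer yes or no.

generation 1: 110010001
generation 2: 100110010
generation 3: 001000110
generation 4: 011001000
generation 5: 000011001
generation 6: 000100010
generation 6 is 000100010, still not uniform 0

no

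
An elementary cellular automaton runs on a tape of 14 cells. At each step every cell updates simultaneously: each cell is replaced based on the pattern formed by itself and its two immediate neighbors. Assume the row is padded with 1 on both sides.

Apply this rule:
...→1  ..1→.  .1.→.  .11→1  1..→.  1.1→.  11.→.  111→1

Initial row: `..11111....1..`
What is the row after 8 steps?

..1111..11....
..111...1..11.
..11..1....1..
..1.....11....
....111.1..11.
.11.11.....1..
.1..1..111....
.......11..11.

.......11..11.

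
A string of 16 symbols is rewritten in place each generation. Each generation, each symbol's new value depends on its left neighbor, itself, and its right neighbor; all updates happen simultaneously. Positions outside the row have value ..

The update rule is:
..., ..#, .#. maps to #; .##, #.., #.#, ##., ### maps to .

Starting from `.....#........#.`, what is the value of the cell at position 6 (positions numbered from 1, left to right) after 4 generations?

.

######.########.
................
################
................
position 6 holds .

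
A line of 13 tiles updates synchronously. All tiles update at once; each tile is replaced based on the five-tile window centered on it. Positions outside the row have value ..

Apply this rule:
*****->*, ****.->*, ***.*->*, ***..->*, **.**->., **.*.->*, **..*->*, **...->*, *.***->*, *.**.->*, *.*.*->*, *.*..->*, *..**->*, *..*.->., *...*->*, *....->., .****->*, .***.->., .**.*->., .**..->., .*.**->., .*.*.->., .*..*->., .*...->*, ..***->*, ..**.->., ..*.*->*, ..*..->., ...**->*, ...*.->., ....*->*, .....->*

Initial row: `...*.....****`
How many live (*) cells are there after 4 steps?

10

step 1: **..*.*******
step 2: ..*.*.*******
step 3: *.*.*.*******
step 4: *.*.*.*******
count of *: 10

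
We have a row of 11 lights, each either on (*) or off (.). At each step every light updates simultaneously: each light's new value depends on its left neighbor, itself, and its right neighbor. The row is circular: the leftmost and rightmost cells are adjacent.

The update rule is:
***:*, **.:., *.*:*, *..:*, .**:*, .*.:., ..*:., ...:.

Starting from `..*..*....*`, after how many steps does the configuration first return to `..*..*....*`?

11

*..*..*....
.*..*..*...
..*..*..*..
...*..*..*.
....*..*..*
*....*..*..
.*....*..*.
..*....*..*
*..*....*..
.*..*....*.
..*..*....*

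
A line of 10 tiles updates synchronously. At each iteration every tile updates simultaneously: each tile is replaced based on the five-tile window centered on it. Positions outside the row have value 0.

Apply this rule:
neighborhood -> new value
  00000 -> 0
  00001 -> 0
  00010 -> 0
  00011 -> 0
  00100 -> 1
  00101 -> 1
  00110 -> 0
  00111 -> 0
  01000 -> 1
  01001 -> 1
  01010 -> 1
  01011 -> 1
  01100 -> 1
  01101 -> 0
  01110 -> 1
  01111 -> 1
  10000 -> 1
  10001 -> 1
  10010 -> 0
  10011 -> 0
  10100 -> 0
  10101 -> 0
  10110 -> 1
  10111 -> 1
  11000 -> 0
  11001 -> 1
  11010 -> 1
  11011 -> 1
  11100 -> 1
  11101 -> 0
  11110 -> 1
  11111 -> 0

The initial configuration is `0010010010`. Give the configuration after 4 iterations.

0011011011
0000110111
0000001111
0000000111

0000000111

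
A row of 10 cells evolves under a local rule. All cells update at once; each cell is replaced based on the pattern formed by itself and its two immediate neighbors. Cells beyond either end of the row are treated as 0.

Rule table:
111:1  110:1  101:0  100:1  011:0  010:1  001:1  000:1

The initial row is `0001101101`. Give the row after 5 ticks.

tick 1: 1110100101
tick 2: 0110111101
tick 3: 1010011101
tick 4: 1011101101
tick 5: 1001100101

1001100101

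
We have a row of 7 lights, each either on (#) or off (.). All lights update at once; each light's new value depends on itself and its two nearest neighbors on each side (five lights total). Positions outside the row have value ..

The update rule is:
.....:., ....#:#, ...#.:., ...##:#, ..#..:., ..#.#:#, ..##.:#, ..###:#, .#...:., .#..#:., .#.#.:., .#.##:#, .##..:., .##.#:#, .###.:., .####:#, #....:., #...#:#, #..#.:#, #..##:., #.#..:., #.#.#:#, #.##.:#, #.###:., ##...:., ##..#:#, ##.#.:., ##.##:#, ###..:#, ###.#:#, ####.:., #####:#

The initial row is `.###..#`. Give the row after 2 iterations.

###..#.

##.###.
###..#.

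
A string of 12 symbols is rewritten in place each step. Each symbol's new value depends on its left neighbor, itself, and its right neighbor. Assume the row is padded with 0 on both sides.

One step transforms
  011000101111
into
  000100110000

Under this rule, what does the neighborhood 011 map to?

At position 1 the neighborhood is 011; the next row has 0 there.

0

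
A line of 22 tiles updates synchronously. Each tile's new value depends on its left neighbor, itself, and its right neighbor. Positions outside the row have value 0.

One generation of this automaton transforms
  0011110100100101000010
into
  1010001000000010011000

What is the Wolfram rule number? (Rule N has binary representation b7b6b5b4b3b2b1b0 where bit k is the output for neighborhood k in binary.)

41

position 3: 111 → 0  (bit 7 = 0)
position 5: 110 → 0  (bit 6 = 0)
position 6: 101 → 1  (bit 5 = 1)
position 8: 100 → 0  (bit 4 = 0)
position 2: 011 → 1  (bit 3 = 1)
position 7: 010 → 0  (bit 2 = 0)
position 1: 001 → 0  (bit 1 = 0)
position 0: 000 → 1  (bit 0 = 1)
bits b7..b0 = 00101001 = 41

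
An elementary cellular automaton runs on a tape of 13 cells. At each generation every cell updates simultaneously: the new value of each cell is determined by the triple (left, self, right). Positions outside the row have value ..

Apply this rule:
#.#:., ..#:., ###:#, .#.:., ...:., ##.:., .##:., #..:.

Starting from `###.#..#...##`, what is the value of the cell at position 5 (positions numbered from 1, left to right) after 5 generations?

.#...........
.............
.............  (fixed point — unchanged through generation 5)
position 5 holds .

.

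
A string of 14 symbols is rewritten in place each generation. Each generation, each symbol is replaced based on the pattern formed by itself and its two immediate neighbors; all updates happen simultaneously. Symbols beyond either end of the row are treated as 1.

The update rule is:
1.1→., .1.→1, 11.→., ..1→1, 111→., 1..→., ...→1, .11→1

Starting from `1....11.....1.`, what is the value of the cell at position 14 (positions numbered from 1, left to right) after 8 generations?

1

..1111..11111.
.11....11.....
.1..1111..1111
.1.11....11...
.1.1..1111..11
.1.1.11....11.
.1.1.1..1111..
.1.1.1.11....1
position 14 holds 1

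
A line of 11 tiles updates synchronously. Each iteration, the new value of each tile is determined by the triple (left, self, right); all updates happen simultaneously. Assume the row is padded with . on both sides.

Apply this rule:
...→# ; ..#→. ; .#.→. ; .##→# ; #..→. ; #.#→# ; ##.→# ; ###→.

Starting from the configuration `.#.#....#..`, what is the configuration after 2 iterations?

..#..##...#
#....##.#..

#....##.#..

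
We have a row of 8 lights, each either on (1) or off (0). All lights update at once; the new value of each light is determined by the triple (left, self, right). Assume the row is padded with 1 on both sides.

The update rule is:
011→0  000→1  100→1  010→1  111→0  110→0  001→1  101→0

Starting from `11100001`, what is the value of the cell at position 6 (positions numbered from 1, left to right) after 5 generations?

00011110
11100000
00011111
11100000  (repeats generation 2; period 2)
generation 5: 00011111
position 6 holds 1

1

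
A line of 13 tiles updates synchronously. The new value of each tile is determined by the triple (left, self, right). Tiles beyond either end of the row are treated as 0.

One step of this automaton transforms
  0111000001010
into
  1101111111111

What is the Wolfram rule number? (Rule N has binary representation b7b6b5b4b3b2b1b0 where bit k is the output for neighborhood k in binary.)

127

position 2: 111 → 0  (bit 7 = 0)
position 3: 110 → 1  (bit 6 = 1)
position 10: 101 → 1  (bit 5 = 1)
position 4: 100 → 1  (bit 4 = 1)
position 1: 011 → 1  (bit 3 = 1)
position 9: 010 → 1  (bit 2 = 1)
position 0: 001 → 1  (bit 1 = 1)
position 5: 000 → 1  (bit 0 = 1)
bits b7..b0 = 01111111 = 127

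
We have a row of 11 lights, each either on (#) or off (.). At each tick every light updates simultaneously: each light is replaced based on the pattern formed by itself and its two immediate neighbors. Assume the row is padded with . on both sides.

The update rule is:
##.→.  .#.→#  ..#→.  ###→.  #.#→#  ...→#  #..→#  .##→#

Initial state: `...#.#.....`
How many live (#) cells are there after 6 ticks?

5

##.########
#.##.......
###.#######
#..##......
##.#.######
#.####.....
count of #: 5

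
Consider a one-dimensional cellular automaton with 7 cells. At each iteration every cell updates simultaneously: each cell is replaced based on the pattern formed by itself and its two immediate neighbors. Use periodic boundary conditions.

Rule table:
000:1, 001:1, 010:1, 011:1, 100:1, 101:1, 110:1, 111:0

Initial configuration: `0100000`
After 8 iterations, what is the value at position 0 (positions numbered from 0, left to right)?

1111111
0000000
1111111  (repeats iteration 1; period 2)
iteration 8: 0000000
position 0 holds 0

0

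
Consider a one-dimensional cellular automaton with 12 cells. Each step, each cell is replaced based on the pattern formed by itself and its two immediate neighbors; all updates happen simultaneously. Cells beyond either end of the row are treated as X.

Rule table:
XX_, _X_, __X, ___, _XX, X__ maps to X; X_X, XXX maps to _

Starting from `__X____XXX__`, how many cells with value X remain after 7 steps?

11

step 1: XXXXXXXX_XXX
step 2: _______X_X__
step 3: XXXXXXXX_XXX  (repeats step 1; period 2)
step 7: XXXXXXXX_XXX
count of X: 11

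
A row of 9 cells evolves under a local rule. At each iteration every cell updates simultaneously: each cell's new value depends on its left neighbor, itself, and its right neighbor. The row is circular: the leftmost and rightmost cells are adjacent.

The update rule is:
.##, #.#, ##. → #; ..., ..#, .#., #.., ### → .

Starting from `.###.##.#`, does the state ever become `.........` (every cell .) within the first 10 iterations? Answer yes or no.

yes

##.#####.
####...##
...#...#.
.........
all cells are . at iteration 4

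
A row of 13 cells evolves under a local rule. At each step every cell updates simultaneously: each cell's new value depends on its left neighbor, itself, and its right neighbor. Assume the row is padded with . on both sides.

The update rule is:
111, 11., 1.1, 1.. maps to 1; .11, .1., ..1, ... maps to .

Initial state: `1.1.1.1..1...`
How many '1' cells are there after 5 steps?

4

.1.1.1.1..1..
..1.1.1.1..1.
...1.1.1.1..1
....1.1.1.1..
.....1.1.1.1.
count of 1: 4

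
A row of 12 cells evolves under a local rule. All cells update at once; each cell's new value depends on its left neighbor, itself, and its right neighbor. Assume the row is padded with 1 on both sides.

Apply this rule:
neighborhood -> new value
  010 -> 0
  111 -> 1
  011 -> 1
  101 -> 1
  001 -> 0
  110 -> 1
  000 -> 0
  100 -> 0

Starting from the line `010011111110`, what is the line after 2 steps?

step 1: 100011111111
step 2: 100011111111

100011111111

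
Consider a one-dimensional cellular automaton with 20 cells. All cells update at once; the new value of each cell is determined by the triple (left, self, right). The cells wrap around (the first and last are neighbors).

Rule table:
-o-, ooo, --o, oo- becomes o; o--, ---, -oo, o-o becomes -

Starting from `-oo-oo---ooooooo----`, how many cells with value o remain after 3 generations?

o-o--o--o-oooooo----
o-o-oo-oo--ooooo---o
o-o--o--o-o-oooo--o-
count of o: 10

10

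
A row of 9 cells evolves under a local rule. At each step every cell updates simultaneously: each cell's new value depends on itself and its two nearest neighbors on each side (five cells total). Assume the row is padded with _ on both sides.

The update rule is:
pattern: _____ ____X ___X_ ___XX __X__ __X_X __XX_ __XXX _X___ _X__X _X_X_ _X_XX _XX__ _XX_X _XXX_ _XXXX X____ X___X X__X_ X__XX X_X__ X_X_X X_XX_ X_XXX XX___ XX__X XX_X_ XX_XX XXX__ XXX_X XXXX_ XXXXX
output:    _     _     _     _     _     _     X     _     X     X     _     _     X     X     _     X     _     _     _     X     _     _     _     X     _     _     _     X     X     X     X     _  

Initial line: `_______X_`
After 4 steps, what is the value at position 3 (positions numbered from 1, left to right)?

________X
_________
_________  (fixed point — unchanged through step 4)
position 3 holds _

_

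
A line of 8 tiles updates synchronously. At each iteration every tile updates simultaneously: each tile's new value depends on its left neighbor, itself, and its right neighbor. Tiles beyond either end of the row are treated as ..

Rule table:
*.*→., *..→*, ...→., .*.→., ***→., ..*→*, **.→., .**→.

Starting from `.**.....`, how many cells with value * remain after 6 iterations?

2

iteration 1: *..*....
iteration 2: .**.*...
iteration 3: *....*..
iteration 4: .*..*.*.
iteration 5: *.**...*
iteration 6: ....*.*.
count of *: 2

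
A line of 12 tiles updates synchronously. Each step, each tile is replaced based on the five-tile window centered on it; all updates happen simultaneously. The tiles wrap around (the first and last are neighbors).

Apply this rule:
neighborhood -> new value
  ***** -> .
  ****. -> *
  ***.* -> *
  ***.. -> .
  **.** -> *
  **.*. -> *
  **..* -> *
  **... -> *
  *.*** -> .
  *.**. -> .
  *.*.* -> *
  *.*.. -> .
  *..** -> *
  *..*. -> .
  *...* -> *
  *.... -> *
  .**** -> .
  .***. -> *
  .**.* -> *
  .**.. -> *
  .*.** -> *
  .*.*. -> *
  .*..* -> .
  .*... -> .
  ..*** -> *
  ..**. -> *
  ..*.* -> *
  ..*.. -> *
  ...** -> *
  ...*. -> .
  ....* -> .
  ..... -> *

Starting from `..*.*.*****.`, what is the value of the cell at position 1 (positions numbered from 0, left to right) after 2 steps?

step 1: *.****...*.*
step 2: **..*.**.**.
position 1 holds *

*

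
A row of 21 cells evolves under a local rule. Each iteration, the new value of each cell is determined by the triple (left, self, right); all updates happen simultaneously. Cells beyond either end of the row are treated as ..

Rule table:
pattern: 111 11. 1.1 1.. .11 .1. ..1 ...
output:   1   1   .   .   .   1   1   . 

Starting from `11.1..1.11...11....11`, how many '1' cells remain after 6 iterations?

12

iteration 1: .1.1.11..1..1.1...1.1
iteration 2: 11.1..1.11.11.1..11.1
iteration 3: .1.1.11..1..1.1.1.1.1
iteration 4: 11.1..1.11.11.1.1.1.1
iteration 5: .1.1.11..1..1.1.1.1.1  (repeats iteration 3; period 2)
iteration 6: 11.1..1.11.11.1.1.1.1
count of 1: 12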